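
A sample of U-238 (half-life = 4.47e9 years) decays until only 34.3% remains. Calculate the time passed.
t = t½ × log₂(N₀/N) = 6.9e9 years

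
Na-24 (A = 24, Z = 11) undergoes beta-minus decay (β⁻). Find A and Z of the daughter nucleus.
Daughter: A = 24, Z = 12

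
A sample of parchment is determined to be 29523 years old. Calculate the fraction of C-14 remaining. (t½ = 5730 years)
N/N₀ = (1/2)^(t/t½) = 0.02812 = 2.81%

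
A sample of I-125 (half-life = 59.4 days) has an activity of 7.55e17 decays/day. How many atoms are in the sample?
N = A/λ = 6.47e19 atoms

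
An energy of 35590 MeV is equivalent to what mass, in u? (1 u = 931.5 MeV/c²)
m = E/c² = 38.21 u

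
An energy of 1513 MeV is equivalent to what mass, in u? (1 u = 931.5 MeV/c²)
m = E/c² = 1.624 u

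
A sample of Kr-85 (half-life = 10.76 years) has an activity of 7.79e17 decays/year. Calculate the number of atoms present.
N = A/λ = 1.209e19 atoms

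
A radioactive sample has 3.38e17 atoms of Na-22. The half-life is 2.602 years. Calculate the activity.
A = λN = 9.004e16 decays/year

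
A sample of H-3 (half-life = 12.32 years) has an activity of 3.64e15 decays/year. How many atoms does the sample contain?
N = A/λ = 6.47e16 atoms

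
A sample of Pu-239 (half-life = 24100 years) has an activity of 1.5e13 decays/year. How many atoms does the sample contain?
N = A/λ = 5.215e17 atoms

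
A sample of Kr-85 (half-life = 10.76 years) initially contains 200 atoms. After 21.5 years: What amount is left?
N = N₀(1/2)^(t/t½) = 50.06 atoms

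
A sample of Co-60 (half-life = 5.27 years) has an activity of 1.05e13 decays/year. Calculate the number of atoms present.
N = A/λ = 7.983e13 atoms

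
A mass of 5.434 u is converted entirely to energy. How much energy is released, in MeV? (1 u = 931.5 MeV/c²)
E = mc² = 5062 MeV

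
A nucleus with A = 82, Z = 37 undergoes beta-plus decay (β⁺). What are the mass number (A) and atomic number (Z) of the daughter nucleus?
Daughter: A = 82, Z = 36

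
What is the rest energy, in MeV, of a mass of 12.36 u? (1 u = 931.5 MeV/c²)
E = mc² = 11510 MeV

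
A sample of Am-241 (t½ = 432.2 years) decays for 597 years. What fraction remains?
N/N₀ = (1/2)^(t/t½) = 0.3839 = 38.4%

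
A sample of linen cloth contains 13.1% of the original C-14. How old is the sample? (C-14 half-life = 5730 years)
Age = t½ × log₂(1/ratio) = 16800 years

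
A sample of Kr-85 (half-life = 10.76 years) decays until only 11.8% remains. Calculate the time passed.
t = t½ × log₂(N₀/N) = 33.17 years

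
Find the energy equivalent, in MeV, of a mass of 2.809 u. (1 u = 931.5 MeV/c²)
E = mc² = 2617 MeV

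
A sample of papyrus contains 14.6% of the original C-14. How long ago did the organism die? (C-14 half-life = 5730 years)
Age = t½ × log₂(1/ratio) = 15910 years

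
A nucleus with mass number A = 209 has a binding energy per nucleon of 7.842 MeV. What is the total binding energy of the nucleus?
B.E. = 7.842 × 209 = 1639 MeV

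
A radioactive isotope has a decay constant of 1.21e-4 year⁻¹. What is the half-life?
t½ = ln(2)/λ = 5728 years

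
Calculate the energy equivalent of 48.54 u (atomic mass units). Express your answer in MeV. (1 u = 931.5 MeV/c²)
E = mc² = 45220 MeV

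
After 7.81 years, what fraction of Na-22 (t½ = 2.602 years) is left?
N/N₀ = (1/2)^(t/t½) = 0.1249 = 12.5%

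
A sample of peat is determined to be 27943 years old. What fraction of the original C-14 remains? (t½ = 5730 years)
N/N₀ = (1/2)^(t/t½) = 0.03404 = 3.4%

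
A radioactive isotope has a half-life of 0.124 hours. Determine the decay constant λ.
λ = ln(2)/t½ = 5.59 hour⁻¹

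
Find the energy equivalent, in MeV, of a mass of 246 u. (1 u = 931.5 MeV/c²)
E = mc² = 2.291e5 MeV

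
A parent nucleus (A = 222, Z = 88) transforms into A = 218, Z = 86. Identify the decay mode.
ΔA = -4, ΔZ = -2 ⇒ alpha decay (α)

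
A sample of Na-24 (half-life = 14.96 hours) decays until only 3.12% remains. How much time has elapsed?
t = t½ × log₂(N₀/N) = 74.83 hours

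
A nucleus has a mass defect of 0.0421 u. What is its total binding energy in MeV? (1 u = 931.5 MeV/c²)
B.E. = Δm × 931.5 = 39.22 MeV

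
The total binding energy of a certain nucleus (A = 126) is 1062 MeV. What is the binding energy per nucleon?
B.E./A = 1062/126 = 8.429 MeV/nucleon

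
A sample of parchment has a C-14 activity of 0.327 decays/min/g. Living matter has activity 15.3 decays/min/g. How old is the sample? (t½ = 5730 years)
Age = t½ × log₂(A₀/A) = 31790 years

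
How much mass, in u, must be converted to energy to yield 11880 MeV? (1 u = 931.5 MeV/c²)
m = E/c² = 12.75 u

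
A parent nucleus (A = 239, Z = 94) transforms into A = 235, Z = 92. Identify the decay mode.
ΔA = -4, ΔZ = -2 ⇒ alpha decay (α)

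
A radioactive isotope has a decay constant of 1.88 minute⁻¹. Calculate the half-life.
t½ = ln(2)/λ = 0.3687 minutes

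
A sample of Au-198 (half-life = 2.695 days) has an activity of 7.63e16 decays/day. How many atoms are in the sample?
N = A/λ = 2.967e17 atoms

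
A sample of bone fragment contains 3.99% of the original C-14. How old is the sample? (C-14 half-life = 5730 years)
Age = t½ × log₂(1/ratio) = 26630 years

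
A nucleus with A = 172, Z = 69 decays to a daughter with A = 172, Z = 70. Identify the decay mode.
ΔA = 0, ΔZ = +1 ⇒ beta-minus decay (β⁻)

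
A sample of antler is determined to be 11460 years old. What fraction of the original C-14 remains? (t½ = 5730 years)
N/N₀ = (1/2)^(t/t½) = 0.25 = 25%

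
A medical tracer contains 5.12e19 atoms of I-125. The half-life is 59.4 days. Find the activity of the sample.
A = λN = 5.975e17 decays/day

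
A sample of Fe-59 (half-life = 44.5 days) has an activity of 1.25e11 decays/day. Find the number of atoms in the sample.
N = A/λ = 8.025e12 atoms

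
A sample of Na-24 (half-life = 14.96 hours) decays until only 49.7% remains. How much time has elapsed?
t = t½ × log₂(N₀/N) = 15.09 hours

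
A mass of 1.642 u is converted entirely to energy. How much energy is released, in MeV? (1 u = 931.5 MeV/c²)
E = mc² = 1530 MeV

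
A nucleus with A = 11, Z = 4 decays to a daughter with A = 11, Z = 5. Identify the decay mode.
ΔA = 0, ΔZ = +1 ⇒ beta-minus decay (β⁻)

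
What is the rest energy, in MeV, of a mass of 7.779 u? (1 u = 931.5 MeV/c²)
E = mc² = 7246 MeV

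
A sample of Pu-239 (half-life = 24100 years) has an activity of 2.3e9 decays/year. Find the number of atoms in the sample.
N = A/λ = 7.997e13 atoms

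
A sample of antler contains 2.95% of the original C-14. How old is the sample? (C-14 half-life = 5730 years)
Age = t½ × log₂(1/ratio) = 29130 years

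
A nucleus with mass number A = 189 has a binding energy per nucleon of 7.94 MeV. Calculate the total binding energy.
B.E. = 7.94 × 189 = 1501 MeV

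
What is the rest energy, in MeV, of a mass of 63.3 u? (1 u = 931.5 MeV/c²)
E = mc² = 58960 MeV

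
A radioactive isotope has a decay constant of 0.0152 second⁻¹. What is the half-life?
t½ = ln(2)/λ = 45.6 seconds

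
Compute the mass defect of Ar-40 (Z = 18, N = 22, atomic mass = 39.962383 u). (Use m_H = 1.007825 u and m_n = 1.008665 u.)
Δm = Z·m_H + N·m_n − M = 0.3691 u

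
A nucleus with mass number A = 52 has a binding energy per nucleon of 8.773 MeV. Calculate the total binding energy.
B.E. = 8.773 × 52 = 456.2 MeV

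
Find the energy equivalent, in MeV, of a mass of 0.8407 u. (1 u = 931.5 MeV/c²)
E = mc² = 783.1 MeV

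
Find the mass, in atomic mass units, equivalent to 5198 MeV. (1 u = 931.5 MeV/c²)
m = E/c² = 5.58 u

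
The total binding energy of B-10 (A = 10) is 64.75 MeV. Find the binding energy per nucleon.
B.E./A = 64.75/10 = 6.475 MeV/nucleon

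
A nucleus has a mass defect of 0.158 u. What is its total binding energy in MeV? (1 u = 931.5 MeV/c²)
B.E. = Δm × 931.5 = 147.2 MeV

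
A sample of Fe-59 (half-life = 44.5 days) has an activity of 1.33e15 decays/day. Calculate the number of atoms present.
N = A/λ = 8.539e16 atoms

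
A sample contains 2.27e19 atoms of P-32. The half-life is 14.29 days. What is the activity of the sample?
A = λN = 1.101e18 decays/day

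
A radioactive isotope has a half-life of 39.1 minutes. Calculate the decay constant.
λ = ln(2)/t½ = 0.01773 minute⁻¹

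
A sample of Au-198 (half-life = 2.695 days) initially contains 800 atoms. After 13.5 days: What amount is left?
N = N₀(1/2)^(t/t½) = 24.84 atoms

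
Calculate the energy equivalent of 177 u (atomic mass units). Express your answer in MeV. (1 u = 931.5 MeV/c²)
E = mc² = 1.649e5 MeV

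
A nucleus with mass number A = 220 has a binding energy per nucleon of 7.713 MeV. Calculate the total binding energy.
B.E. = 7.713 × 220 = 1697 MeV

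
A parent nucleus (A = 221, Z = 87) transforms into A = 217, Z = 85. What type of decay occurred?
ΔA = -4, ΔZ = -2 ⇒ alpha decay (α)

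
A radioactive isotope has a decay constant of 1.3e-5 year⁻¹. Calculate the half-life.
t½ = ln(2)/λ = 53320 years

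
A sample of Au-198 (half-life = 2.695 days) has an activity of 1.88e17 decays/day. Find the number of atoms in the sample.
N = A/λ = 7.31e17 atoms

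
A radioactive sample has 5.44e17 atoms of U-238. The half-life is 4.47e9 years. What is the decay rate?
A = λN = 8.436e7 decays/year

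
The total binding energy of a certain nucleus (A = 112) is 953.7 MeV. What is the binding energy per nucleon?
B.E./A = 953.7/112 = 8.515 MeV/nucleon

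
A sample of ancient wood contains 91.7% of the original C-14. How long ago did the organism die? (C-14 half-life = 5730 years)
Age = t½ × log₂(1/ratio) = 716.3 years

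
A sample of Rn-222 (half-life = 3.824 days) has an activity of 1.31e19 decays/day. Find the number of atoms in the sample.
N = A/λ = 7.227e19 atoms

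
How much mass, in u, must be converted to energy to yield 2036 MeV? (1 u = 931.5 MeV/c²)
m = E/c² = 2.186 u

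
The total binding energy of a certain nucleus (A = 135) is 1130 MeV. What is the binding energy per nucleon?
B.E./A = 1130/135 = 8.37 MeV/nucleon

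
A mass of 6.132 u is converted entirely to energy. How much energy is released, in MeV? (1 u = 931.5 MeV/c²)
E = mc² = 5712 MeV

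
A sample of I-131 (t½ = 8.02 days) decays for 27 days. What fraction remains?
N/N₀ = (1/2)^(t/t½) = 0.09695 = 9.7%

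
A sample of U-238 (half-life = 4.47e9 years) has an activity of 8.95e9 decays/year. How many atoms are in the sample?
N = A/λ = 5.772e19 atoms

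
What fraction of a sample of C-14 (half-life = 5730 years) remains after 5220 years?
N/N₀ = (1/2)^(t/t½) = 0.5318 = 53.2%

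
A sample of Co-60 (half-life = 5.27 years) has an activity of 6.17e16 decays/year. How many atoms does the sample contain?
N = A/λ = 4.691e17 atoms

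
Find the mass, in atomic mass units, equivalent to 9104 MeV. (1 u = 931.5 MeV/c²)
m = E/c² = 9.773 u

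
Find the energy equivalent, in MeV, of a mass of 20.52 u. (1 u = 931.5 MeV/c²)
E = mc² = 19110 MeV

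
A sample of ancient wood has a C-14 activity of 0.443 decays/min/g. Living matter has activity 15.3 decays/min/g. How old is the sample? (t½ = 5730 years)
Age = t½ × log₂(A₀/A) = 29280 years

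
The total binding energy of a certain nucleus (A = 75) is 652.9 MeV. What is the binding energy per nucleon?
B.E./A = 652.9/75 = 8.705 MeV/nucleon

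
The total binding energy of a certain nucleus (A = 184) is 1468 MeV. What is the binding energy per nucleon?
B.E./A = 1468/184 = 7.978 MeV/nucleon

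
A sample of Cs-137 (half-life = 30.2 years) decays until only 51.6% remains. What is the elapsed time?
t = t½ × log₂(N₀/N) = 28.83 years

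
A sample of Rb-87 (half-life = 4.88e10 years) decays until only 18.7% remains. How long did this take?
t = t½ × log₂(N₀/N) = 1.18e11 years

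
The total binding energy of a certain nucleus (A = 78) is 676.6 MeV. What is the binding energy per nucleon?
B.E./A = 676.6/78 = 8.674 MeV/nucleon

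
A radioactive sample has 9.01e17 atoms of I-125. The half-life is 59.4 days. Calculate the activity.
A = λN = 1.051e16 decays/day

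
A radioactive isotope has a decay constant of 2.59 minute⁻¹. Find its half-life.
t½ = ln(2)/λ = 0.2676 minutes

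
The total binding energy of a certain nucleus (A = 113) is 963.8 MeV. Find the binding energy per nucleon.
B.E./A = 963.8/113 = 8.529 MeV/nucleon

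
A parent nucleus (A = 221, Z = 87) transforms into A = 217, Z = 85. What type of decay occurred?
ΔA = -4, ΔZ = -2 ⇒ alpha decay (α)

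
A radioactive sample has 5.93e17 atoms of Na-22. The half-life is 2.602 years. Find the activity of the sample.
A = λN = 1.58e17 decays/year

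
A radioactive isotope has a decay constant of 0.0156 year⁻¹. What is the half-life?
t½ = ln(2)/λ = 44.43 years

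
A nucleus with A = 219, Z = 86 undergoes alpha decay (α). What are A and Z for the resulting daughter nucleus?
Daughter: A = 215, Z = 84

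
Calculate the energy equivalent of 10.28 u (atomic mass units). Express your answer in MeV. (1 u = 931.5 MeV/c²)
E = mc² = 9576 MeV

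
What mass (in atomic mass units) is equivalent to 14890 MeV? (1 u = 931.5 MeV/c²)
m = E/c² = 15.98 u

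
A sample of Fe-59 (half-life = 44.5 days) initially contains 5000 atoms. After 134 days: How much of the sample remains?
N = N₀(1/2)^(t/t½) = 620.2 atoms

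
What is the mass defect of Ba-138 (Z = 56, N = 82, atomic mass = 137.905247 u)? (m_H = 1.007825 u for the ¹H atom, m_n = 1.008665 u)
Δm = Z·m_H + N·m_n − M = 1.243 u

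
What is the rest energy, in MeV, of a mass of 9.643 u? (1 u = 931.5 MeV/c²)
E = mc² = 8982 MeV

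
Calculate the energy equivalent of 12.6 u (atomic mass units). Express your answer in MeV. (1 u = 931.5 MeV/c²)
E = mc² = 11740 MeV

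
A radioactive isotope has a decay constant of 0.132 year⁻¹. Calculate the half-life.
t½ = ln(2)/λ = 5.251 years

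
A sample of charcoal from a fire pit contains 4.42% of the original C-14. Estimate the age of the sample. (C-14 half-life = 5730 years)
Age = t½ × log₂(1/ratio) = 25780 years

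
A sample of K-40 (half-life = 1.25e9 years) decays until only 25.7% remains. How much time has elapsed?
t = t½ × log₂(N₀/N) = 2.45e9 years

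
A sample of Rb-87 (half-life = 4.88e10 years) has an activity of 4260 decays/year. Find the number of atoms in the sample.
N = A/λ = 2.999e14 atoms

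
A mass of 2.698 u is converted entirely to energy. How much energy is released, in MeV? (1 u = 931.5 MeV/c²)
E = mc² = 2513 MeV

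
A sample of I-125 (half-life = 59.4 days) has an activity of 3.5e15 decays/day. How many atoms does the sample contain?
N = A/λ = 2.999e17 atoms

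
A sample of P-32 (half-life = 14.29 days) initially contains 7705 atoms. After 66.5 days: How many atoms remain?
N = N₀(1/2)^(t/t½) = 306.1 atoms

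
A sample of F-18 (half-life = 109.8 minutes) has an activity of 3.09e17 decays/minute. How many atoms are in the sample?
N = A/λ = 4.895e19 atoms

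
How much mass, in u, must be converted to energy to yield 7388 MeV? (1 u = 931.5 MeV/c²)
m = E/c² = 7.931 u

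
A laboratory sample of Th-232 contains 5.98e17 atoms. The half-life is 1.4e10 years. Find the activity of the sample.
A = λN = 2.961e7 decays/year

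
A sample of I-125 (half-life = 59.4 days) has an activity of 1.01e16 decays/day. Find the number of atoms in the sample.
N = A/λ = 8.655e17 atoms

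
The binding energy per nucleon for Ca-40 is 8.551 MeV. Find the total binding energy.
B.E. = 8.551 × 40 = 342 MeV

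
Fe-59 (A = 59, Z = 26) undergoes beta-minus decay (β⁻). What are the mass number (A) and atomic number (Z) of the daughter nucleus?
Daughter: A = 59, Z = 27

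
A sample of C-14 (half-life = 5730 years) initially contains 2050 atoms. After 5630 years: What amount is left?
N = N₀(1/2)^(t/t½) = 1037 atoms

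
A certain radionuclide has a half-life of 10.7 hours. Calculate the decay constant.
λ = ln(2)/t½ = 0.06478 hour⁻¹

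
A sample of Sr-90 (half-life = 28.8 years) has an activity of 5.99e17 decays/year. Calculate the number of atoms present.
N = A/λ = 2.489e19 atoms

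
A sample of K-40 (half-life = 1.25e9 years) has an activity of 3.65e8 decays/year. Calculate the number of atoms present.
N = A/λ = 6.582e17 atoms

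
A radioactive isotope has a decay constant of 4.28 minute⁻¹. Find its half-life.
t½ = ln(2)/λ = 0.162 minutes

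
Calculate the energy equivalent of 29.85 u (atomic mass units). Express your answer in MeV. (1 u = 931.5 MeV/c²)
E = mc² = 27810 MeV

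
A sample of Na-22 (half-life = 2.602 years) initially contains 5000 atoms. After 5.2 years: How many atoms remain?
N = N₀(1/2)^(t/t½) = 1251 atoms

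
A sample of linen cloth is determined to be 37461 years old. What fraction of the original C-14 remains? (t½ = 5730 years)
N/N₀ = (1/2)^(t/t½) = 0.01076 = 1.08%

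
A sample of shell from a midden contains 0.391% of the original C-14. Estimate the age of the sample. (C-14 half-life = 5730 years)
Age = t½ × log₂(1/ratio) = 45830 years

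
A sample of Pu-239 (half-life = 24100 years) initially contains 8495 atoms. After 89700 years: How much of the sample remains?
N = N₀(1/2)^(t/t½) = 643.8 atoms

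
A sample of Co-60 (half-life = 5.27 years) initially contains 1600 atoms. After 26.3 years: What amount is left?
N = N₀(1/2)^(t/t½) = 50.33 atoms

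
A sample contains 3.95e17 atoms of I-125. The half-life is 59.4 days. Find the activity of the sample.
A = λN = 4.609e15 decays/day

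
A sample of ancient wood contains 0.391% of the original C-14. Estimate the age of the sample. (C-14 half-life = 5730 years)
Age = t½ × log₂(1/ratio) = 45830 years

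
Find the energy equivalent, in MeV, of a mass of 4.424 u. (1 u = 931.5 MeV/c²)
E = mc² = 4121 MeV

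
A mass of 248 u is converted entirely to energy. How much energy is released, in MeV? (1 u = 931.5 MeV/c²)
E = mc² = 2.31e5 MeV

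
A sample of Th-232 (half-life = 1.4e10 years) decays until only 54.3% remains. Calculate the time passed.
t = t½ × log₂(N₀/N) = 1.233e10 years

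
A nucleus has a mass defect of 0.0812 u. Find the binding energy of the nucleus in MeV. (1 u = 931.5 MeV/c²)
B.E. = Δm × 931.5 = 75.64 MeV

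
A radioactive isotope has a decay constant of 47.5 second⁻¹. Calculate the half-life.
t½ = ln(2)/λ = 0.01459 seconds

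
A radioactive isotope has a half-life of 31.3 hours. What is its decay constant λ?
λ = ln(2)/t½ = 0.02215 hour⁻¹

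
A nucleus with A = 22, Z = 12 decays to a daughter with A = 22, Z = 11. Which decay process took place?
ΔA = 0, ΔZ = -1 ⇒ beta-plus decay (β⁺) or electron capture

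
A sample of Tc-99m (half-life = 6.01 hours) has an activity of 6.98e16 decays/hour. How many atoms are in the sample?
N = A/λ = 6.052e17 atoms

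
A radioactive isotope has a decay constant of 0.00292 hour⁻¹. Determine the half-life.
t½ = ln(2)/λ = 237.4 hours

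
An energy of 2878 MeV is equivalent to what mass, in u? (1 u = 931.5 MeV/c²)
m = E/c² = 3.09 u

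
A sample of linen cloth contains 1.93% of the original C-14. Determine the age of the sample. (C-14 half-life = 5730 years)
Age = t½ × log₂(1/ratio) = 32630 years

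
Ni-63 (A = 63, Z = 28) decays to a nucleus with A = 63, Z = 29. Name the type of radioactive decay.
ΔA = 0, ΔZ = +1 ⇒ beta-minus decay (β⁻)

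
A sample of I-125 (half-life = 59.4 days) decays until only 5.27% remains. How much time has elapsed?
t = t½ × log₂(N₀/N) = 252.2 days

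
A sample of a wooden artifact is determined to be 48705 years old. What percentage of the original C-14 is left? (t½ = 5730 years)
N/N₀ = (1/2)^(t/t½) = 0.002762 = 0.276%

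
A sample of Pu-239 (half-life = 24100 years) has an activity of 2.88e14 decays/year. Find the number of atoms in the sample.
N = A/λ = 1.001e19 atoms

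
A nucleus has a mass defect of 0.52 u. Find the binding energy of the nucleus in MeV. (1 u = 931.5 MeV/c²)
B.E. = Δm × 931.5 = 484.4 MeV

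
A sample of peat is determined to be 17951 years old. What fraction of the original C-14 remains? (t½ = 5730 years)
N/N₀ = (1/2)^(t/t½) = 0.114 = 11.4%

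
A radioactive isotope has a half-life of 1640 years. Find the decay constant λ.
λ = ln(2)/t½ = 4.227e-4 year⁻¹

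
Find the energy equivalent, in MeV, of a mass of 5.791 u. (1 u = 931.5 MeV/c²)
E = mc² = 5394 MeV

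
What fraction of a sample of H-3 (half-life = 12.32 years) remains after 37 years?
N/N₀ = (1/2)^(t/t½) = 0.1247 = 12.5%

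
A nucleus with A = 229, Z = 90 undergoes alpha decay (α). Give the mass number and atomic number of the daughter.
Daughter: A = 225, Z = 88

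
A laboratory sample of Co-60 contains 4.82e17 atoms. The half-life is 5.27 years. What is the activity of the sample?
A = λN = 6.34e16 decays/year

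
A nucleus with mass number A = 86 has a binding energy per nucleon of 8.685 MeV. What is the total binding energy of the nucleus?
B.E. = 8.685 × 86 = 746.9 MeV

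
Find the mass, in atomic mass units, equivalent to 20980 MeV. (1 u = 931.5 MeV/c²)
m = E/c² = 22.52 u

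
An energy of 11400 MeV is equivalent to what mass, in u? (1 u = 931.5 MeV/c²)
m = E/c² = 12.24 u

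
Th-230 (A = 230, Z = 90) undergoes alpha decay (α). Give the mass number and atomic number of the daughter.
Daughter: A = 226, Z = 88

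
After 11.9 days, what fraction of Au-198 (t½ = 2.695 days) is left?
N/N₀ = (1/2)^(t/t½) = 0.04686 = 4.69%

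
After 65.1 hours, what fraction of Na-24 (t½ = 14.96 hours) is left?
N/N₀ = (1/2)^(t/t½) = 0.04898 = 4.9%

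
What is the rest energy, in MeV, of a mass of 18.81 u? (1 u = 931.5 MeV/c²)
E = mc² = 17520 MeV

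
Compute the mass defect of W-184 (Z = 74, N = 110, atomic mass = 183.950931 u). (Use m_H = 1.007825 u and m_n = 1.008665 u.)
Δm = Z·m_H + N·m_n − M = 1.581 u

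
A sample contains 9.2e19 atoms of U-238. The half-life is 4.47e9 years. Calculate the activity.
A = λN = 1.427e10 decays/year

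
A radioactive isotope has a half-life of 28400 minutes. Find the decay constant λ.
λ = ln(2)/t½ = 2.441e-5 minute⁻¹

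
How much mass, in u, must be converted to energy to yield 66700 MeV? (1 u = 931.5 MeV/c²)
m = E/c² = 71.6 u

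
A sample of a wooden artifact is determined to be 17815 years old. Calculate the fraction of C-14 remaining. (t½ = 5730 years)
N/N₀ = (1/2)^(t/t½) = 0.1159 = 11.6%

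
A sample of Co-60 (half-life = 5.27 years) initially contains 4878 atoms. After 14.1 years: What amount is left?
N = N₀(1/2)^(t/t½) = 763.5 atoms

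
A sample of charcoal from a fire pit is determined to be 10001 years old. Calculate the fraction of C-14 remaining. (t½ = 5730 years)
N/N₀ = (1/2)^(t/t½) = 0.2983 = 29.8%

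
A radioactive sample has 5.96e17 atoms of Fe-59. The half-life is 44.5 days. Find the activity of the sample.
A = λN = 9.283e15 decays/day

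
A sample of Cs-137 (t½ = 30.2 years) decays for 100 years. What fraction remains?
N/N₀ = (1/2)^(t/t½) = 0.1007 = 10.1%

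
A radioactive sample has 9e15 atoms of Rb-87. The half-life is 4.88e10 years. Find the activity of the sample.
A = λN = 1.278e5 decays/year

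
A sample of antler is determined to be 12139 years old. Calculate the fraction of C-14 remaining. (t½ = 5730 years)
N/N₀ = (1/2)^(t/t½) = 0.2303 = 23%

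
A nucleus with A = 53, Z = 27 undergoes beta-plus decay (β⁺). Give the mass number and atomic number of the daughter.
Daughter: A = 53, Z = 26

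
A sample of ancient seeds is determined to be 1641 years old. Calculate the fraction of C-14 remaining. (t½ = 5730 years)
N/N₀ = (1/2)^(t/t½) = 0.82 = 82%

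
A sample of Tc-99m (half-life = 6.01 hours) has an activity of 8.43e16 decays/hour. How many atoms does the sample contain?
N = A/λ = 7.309e17 atoms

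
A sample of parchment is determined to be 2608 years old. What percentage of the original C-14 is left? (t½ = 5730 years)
N/N₀ = (1/2)^(t/t½) = 0.7294 = 72.9%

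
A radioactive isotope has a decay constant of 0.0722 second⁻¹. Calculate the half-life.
t½ = ln(2)/λ = 9.6 seconds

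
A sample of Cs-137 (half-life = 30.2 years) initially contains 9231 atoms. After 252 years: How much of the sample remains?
N = N₀(1/2)^(t/t½) = 28.4 atoms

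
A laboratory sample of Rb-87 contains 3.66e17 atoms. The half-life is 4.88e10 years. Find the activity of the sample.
A = λN = 5.199e6 decays/year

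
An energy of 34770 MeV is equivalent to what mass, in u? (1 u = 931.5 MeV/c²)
m = E/c² = 37.33 u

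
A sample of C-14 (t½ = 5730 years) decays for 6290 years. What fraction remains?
N/N₀ = (1/2)^(t/t½) = 0.4673 = 46.7%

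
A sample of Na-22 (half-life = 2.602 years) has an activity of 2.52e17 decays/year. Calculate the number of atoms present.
N = A/λ = 9.46e17 atoms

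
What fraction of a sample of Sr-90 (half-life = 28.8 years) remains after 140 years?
N/N₀ = (1/2)^(t/t½) = 0.03441 = 3.44%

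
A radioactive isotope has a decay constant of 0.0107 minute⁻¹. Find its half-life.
t½ = ln(2)/λ = 64.78 minutes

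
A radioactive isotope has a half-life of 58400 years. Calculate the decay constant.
λ = ln(2)/t½ = 1.187e-5 year⁻¹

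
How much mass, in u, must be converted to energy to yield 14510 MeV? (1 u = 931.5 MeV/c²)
m = E/c² = 15.58 u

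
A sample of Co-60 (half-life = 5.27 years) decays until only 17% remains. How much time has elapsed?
t = t½ × log₂(N₀/N) = 13.47 years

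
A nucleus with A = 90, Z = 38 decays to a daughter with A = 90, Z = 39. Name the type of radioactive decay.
ΔA = 0, ΔZ = +1 ⇒ beta-minus decay (β⁻)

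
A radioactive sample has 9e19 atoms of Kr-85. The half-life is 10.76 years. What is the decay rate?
A = λN = 5.798e18 decays/year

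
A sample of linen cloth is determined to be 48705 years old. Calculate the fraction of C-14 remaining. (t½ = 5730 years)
N/N₀ = (1/2)^(t/t½) = 0.002762 = 0.276%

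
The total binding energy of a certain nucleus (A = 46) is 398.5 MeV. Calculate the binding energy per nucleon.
B.E./A = 398.5/46 = 8.663 MeV/nucleon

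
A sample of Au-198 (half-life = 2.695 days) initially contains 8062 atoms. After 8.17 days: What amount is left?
N = N₀(1/2)^(t/t½) = 986 atoms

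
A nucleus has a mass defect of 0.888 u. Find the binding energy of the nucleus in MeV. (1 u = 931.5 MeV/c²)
B.E. = Δm × 931.5 = 827.2 MeV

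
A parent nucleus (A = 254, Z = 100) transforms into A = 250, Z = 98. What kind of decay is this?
ΔA = -4, ΔZ = -2 ⇒ alpha decay (α)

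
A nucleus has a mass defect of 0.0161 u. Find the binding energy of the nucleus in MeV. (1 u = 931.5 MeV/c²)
B.E. = Δm × 931.5 = 15 MeV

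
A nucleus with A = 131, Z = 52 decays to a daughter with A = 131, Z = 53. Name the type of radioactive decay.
ΔA = 0, ΔZ = +1 ⇒ beta-minus decay (β⁻)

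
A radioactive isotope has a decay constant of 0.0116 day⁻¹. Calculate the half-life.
t½ = ln(2)/λ = 59.75 days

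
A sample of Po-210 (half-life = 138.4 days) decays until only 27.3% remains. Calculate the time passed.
t = t½ × log₂(N₀/N) = 259.2 days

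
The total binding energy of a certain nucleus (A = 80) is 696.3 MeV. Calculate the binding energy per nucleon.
B.E./A = 696.3/80 = 8.704 MeV/nucleon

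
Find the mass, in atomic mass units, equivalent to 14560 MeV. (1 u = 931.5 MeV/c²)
m = E/c² = 15.63 u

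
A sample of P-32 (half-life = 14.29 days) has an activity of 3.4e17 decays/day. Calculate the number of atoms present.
N = A/λ = 7.009e18 atoms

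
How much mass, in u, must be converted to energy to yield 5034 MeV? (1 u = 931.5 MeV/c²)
m = E/c² = 5.404 u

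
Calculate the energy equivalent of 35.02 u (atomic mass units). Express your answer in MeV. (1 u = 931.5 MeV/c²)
E = mc² = 32620 MeV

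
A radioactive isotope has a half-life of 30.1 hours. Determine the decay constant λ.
λ = ln(2)/t½ = 0.02303 hour⁻¹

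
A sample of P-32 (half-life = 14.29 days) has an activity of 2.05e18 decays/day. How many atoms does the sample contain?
N = A/λ = 4.226e19 atoms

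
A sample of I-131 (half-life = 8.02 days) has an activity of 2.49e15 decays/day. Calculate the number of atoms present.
N = A/λ = 2.881e16 atoms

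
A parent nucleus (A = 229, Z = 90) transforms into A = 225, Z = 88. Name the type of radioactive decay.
ΔA = -4, ΔZ = -2 ⇒ alpha decay (α)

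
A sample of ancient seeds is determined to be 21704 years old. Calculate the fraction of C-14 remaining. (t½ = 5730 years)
N/N₀ = (1/2)^(t/t½) = 0.0724 = 7.24%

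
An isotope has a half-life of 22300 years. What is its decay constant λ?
λ = ln(2)/t½ = 3.108e-5 year⁻¹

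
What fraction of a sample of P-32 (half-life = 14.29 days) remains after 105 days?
N/N₀ = (1/2)^(t/t½) = 0.006139 = 0.614%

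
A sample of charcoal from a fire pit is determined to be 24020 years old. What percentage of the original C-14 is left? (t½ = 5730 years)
N/N₀ = (1/2)^(t/t½) = 0.05471 = 5.47%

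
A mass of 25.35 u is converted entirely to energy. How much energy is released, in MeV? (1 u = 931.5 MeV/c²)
E = mc² = 23610 MeV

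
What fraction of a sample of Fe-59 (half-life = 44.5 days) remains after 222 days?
N/N₀ = (1/2)^(t/t½) = 0.03149 = 3.15%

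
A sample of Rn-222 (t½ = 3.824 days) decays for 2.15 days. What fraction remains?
N/N₀ = (1/2)^(t/t½) = 0.6773 = 67.7%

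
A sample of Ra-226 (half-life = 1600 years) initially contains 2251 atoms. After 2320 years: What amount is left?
N = N₀(1/2)^(t/t½) = 823.9 atoms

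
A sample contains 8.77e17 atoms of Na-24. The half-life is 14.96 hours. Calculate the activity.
A = λN = 4.063e16 decays/hour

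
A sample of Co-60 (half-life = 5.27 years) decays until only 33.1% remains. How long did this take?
t = t½ × log₂(N₀/N) = 8.406 years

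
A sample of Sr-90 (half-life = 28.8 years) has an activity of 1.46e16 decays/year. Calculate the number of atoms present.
N = A/λ = 6.066e17 atoms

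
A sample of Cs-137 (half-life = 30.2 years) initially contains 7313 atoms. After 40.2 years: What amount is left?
N = N₀(1/2)^(t/t½) = 2907 atoms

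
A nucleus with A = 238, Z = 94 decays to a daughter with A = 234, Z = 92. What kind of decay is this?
ΔA = -4, ΔZ = -2 ⇒ alpha decay (α)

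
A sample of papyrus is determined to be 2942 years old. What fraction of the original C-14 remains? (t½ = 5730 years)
N/N₀ = (1/2)^(t/t½) = 0.7006 = 70.1%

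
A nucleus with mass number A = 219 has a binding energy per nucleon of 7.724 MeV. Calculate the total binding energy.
B.E. = 7.724 × 219 = 1692 MeV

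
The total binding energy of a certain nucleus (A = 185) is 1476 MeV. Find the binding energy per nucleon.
B.E./A = 1476/185 = 7.978 MeV/nucleon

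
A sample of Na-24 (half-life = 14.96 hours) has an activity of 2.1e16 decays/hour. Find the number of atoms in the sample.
N = A/λ = 4.532e17 atoms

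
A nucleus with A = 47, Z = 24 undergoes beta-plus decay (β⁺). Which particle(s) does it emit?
β⁺: positron (e⁺) + neutrino (νₑ)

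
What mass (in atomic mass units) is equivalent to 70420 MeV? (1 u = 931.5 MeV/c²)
m = E/c² = 75.6 u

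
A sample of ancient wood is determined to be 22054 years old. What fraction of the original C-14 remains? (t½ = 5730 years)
N/N₀ = (1/2)^(t/t½) = 0.0694 = 6.94%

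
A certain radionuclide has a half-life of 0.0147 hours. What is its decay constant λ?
λ = ln(2)/t½ = 47.15 hour⁻¹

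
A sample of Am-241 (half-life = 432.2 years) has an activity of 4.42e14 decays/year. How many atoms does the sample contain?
N = A/λ = 2.756e17 atoms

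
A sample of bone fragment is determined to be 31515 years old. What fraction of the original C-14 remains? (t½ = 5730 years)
N/N₀ = (1/2)^(t/t½) = 0.0221 = 2.21%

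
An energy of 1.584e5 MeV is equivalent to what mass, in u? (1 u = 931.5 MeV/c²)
m = E/c² = 170 u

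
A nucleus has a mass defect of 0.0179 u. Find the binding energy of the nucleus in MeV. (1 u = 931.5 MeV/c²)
B.E. = Δm × 931.5 = 16.67 MeV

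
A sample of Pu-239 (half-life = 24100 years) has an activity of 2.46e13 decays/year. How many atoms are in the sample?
N = A/λ = 8.553e17 atoms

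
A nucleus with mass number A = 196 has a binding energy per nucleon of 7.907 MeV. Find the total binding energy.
B.E. = 7.907 × 196 = 1550 MeV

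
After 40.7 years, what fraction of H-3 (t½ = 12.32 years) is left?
N/N₀ = (1/2)^(t/t½) = 0.1013 = 10.1%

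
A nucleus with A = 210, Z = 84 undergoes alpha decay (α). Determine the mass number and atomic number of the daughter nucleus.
Daughter: A = 206, Z = 82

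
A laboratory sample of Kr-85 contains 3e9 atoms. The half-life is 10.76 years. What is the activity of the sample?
A = λN = 1.933e8 decays/year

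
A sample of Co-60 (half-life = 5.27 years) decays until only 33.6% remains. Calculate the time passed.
t = t½ × log₂(N₀/N) = 8.292 years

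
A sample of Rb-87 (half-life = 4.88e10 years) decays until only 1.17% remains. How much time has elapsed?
t = t½ × log₂(N₀/N) = 3.132e11 years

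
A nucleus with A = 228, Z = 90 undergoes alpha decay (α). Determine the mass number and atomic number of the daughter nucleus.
Daughter: A = 224, Z = 88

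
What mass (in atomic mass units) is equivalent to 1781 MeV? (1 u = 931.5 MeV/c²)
m = E/c² = 1.912 u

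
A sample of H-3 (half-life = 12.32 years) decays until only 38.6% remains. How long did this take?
t = t½ × log₂(N₀/N) = 16.92 years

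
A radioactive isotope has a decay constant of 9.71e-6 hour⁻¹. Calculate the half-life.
t½ = ln(2)/λ = 71380 hours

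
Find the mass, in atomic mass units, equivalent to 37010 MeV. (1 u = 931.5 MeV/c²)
m = E/c² = 39.73 u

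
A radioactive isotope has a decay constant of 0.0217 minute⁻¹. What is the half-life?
t½ = ln(2)/λ = 31.94 minutes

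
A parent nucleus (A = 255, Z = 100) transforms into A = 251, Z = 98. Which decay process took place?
ΔA = -4, ΔZ = -2 ⇒ alpha decay (α)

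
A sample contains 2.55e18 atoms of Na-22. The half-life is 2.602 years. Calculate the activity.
A = λN = 6.793e17 decays/year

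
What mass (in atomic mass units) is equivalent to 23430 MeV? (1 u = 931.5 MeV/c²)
m = E/c² = 25.15 u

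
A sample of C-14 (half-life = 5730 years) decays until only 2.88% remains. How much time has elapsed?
t = t½ × log₂(N₀/N) = 29320 years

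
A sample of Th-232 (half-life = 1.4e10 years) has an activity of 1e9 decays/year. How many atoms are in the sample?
N = A/λ = 2.02e19 atoms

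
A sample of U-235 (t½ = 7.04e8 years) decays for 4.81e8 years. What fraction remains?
N/N₀ = (1/2)^(t/t½) = 0.6228 = 62.3%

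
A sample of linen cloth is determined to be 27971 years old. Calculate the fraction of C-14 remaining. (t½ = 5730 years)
N/N₀ = (1/2)^(t/t½) = 0.03393 = 3.39%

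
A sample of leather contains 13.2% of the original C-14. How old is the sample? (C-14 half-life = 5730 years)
Age = t½ × log₂(1/ratio) = 16740 years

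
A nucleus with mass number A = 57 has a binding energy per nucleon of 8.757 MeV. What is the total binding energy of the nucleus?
B.E. = 8.757 × 57 = 499.1 MeV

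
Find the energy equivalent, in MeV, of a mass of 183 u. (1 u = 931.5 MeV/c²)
E = mc² = 1.705e5 MeV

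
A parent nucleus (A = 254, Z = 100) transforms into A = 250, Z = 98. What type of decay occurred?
ΔA = -4, ΔZ = -2 ⇒ alpha decay (α)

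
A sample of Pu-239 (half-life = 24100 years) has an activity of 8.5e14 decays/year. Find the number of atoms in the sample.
N = A/λ = 2.955e19 atoms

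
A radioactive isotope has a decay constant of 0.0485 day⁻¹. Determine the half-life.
t½ = ln(2)/λ = 14.29 days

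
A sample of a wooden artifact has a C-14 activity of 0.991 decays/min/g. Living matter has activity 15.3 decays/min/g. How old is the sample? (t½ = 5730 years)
Age = t½ × log₂(A₀/A) = 22620 years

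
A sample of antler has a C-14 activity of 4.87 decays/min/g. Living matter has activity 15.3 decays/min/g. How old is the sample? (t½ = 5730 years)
Age = t½ × log₂(A₀/A) = 9463 years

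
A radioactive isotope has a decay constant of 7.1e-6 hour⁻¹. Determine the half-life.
t½ = ln(2)/λ = 97630 hours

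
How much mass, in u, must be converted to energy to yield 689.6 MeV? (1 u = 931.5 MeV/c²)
m = E/c² = 0.7403 u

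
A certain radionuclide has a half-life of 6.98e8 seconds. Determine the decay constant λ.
λ = ln(2)/t½ = 9.93e-10 second⁻¹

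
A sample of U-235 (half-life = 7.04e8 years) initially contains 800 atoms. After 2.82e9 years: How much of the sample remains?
N = N₀(1/2)^(t/t½) = 49.8 atoms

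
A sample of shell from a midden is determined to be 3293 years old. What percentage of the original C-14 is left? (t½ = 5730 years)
N/N₀ = (1/2)^(t/t½) = 0.6714 = 67.1%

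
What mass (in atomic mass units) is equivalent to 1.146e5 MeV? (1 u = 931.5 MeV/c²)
m = E/c² = 123 u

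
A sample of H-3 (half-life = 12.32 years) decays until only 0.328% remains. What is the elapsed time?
t = t½ × log₂(N₀/N) = 101.7 years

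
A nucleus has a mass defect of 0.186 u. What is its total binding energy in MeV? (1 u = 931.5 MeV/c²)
B.E. = Δm × 931.5 = 173.3 MeV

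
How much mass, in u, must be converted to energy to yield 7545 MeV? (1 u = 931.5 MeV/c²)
m = E/c² = 8.1 u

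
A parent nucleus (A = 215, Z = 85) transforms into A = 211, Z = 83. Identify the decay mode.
ΔA = -4, ΔZ = -2 ⇒ alpha decay (α)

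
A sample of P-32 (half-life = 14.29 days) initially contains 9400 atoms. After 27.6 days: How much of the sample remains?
N = N₀(1/2)^(t/t½) = 2464 atoms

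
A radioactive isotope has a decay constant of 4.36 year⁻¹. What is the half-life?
t½ = ln(2)/λ = 0.159 years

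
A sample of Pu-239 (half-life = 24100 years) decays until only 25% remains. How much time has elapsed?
t = t½ × log₂(N₀/N) = 48200 years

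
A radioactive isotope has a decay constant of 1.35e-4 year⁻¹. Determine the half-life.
t½ = ln(2)/λ = 5134 years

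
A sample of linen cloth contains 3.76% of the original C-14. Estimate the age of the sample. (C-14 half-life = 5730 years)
Age = t½ × log₂(1/ratio) = 27120 years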